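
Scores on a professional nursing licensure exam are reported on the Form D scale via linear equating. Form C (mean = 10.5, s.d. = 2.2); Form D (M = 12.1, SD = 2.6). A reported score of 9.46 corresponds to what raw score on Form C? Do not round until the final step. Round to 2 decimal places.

Invert y = (SD_Y/SD_X)(x − M_X) + M_Y:
x = (SD_X/SD_Y)(y − M_Y) + M_X = (2.2/2.6)(9.46 − 12.1) + 10.5
x = 0.846154 × -2.640 + 10.5 = 8.27

8.27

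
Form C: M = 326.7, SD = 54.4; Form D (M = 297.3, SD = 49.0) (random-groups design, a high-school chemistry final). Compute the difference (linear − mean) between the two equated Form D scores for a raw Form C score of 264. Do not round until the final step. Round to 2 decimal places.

Mean-equated: 264 + (297.3 − 326.7) = 234.60
Linear-equated: (49.0/54.4)(264 − 326.7) + 297.3 = 240.824
Difference = 240.824 − 234.60 = 6.22

6.22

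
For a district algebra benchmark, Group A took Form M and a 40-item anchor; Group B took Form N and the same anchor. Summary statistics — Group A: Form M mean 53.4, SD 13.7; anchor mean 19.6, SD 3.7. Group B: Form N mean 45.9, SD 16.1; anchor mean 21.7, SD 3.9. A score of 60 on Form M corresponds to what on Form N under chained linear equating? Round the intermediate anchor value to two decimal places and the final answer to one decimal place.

Form M → anchor (Group A): v = (3.7/13.7)(60 − 53.4) + 19.6 = 21.38
anchor → Form N (Group B): y = (16.1/3.9)(21.38 − 21.7) + 45.9 = 44.6

44.6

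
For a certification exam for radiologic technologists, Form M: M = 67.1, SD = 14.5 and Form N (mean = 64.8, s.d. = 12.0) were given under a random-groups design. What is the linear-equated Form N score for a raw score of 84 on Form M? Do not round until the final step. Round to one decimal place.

78.8

Linear equating: y = (SD_Y/SD_X)(x − M_X) + M_Y
y = (12.0/14.5)(84 − 67.1) + 64.8
y = 0.827586 × 16.9 + 64.8 = 13.9862 + 64.8 = 78.8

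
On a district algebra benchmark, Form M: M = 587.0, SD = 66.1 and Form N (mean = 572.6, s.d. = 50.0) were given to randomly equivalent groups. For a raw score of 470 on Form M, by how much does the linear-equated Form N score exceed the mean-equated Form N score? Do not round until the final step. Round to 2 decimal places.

28.50

Mean-equated: 470 + (572.6 − 587.0) = 455.60
Linear-equated: (50.0/66.1)(470 − 587.0) + 572.6 = 484.098
Difference = 484.098 − 455.60 = 28.50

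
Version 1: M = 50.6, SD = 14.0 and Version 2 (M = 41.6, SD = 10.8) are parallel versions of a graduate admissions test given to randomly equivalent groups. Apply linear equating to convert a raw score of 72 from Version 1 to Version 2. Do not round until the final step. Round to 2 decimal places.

Linear equating: y = (SD_Y/SD_X)(x − M_X) + M_Y
y = (10.8/14.0)(72 − 50.6) + 41.6
y = 0.771429 × 21.4 + 41.6 = 16.5086 + 41.6 = 58.11

58.11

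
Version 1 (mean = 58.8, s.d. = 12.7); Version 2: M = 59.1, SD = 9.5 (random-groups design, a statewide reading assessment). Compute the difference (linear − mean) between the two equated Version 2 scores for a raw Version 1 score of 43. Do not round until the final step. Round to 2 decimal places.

Mean-equated: 43 + (59.1 − 58.8) = 43.30
Linear-equated: (9.5/12.7)(43 − 58.8) + 59.1 = 47.281
Difference = 47.281 − 43.30 = 3.98

3.98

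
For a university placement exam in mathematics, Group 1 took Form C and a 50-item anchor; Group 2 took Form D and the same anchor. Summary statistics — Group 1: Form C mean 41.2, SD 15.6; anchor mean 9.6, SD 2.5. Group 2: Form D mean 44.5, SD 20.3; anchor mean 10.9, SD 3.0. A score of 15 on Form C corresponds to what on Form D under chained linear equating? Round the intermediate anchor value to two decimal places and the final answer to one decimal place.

Form C → anchor (Group 1): v = (2.5/15.6)(15 − 41.2) + 9.6 = 5.40
anchor → Form D (Group 2): y = (20.3/3.0)(5.40 − 10.9) + 44.5 = 7.3

7.3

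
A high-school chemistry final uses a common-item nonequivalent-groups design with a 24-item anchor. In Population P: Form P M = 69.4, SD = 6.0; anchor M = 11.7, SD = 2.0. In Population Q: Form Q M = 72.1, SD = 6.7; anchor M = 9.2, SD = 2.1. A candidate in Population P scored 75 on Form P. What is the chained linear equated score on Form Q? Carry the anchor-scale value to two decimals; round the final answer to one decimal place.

Form P → anchor (Population P): v = (2.0/6.0)(75 − 69.4) + 11.7 = 13.57
anchor → Form Q (Population Q): y = (6.7/2.1)(13.57 − 9.2) + 72.1 = 86.0

86.0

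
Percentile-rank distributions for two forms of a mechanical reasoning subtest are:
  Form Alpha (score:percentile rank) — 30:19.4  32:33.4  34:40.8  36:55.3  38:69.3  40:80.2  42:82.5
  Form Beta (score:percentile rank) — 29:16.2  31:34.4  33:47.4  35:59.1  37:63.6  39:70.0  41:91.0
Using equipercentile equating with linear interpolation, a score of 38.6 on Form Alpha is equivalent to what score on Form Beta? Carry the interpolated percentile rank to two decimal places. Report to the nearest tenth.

39.2

PR of 38.6 on Form Alpha: 69.3 + (38.6 − 38)/(40 − 38) × (80.2 − 69.3) = 72.57
On Form Beta, PR 72.57 falls between score 39 (PR 70.0) and 41 (PR 91.0).
Interpolate: 39 + (72.57 − 70.0)/(91.0 − 70.0) × (41 − 39) = 39.2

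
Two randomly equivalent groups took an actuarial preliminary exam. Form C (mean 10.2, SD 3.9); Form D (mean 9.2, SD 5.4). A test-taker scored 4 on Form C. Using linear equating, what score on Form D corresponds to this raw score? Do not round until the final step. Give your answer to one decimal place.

0.6

Linear equating: y = (SD_Y/SD_X)(x − M_X) + M_Y
y = (5.4/3.9)(4 − 10.2) + 9.2
y = 1.384615 × -6.2 + 9.2 = -8.5846 + 9.2 = 0.6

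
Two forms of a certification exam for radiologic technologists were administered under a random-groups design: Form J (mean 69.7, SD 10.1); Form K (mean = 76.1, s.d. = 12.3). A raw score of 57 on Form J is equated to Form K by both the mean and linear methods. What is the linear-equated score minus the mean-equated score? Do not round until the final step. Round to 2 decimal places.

-2.77

Mean-equated: 57 + (76.1 − 69.7) = 63.40
Linear-equated: (12.3/10.1)(57 − 69.7) + 76.1 = 60.634
Difference = 60.634 − 63.40 = -2.77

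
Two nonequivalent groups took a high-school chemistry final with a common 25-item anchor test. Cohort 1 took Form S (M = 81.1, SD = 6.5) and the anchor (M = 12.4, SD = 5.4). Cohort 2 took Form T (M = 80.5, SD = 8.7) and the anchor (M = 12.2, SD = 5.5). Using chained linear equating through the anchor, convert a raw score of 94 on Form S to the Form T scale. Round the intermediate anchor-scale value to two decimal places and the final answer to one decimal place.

97.8

Form S → anchor (Cohort 1): v = (5.4/6.5)(94 − 81.1) + 12.4 = 23.12
anchor → Form T (Cohort 2): y = (8.7/5.5)(23.12 − 12.2) + 80.5 = 97.8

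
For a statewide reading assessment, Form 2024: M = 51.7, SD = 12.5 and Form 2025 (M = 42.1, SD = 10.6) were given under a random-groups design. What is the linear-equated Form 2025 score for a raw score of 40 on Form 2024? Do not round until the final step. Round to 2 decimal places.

Linear equating: y = (SD_Y/SD_X)(x − M_X) + M_Y
y = (10.6/12.5)(40 − 51.7) + 42.1
y = 0.848000 × -11.7 + 42.1 = -9.9216 + 42.1 = 32.18

32.18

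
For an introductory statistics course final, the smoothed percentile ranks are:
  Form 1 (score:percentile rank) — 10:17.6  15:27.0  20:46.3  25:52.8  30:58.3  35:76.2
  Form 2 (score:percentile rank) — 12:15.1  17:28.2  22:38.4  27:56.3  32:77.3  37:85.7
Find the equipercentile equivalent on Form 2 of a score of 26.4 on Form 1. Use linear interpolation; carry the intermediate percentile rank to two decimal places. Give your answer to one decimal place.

PR of 26.4 on Form 1: 52.8 + (26.4 − 25)/(30 − 25) × (58.3 − 52.8) = 54.34
On Form 2, PR 54.34 falls between score 22 (PR 38.4) and 27 (PR 56.3).
Interpolate: 22 + (54.34 − 38.4)/(56.3 − 38.4) × (27 − 22) = 26.5

26.5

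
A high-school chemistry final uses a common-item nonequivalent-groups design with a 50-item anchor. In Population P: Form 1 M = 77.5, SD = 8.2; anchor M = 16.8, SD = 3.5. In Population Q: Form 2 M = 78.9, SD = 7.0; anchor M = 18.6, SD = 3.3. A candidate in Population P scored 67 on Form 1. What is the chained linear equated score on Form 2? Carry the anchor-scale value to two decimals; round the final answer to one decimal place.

65.6

Form 1 → anchor (Population P): v = (3.5/8.2)(67 − 77.5) + 16.8 = 12.32
anchor → Form 2 (Population Q): y = (7.0/3.3)(12.32 − 18.6) + 78.9 = 65.6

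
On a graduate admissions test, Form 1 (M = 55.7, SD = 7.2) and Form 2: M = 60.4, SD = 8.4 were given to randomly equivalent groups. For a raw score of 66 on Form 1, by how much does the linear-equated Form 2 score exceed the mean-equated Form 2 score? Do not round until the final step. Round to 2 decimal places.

1.72

Mean-equated: 66 + (60.4 − 55.7) = 70.70
Linear-equated: (8.4/7.2)(66 − 55.7) + 60.4 = 72.417
Difference = 72.417 − 70.70 = 1.72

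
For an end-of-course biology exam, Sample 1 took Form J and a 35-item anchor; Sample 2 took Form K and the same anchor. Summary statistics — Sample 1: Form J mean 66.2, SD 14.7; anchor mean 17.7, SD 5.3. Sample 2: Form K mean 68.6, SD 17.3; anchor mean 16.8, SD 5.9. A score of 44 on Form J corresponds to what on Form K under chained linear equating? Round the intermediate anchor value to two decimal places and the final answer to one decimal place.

Form J → anchor (Sample 1): v = (5.3/14.7)(44 − 66.2) + 17.7 = 9.70
anchor → Form K (Sample 2): y = (17.3/5.9)(9.70 − 16.8) + 68.6 = 47.8

47.8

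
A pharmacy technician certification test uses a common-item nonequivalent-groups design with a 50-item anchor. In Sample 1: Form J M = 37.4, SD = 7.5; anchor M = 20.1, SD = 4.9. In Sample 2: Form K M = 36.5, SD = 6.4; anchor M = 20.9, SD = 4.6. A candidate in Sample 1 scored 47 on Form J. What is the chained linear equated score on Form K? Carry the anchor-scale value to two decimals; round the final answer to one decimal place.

Form J → anchor (Sample 1): v = (4.9/7.5)(47 − 37.4) + 20.1 = 26.37
anchor → Form K (Sample 2): y = (6.4/4.6)(26.37 − 20.9) + 36.5 = 44.1

44.1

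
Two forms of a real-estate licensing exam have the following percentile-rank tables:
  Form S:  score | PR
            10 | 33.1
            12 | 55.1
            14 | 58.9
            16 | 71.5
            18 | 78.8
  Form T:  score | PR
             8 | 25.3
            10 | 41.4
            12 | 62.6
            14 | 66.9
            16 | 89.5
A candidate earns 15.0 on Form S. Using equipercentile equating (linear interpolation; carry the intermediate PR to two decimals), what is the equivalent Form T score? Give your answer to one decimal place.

PR of 15.0 on Form S: 58.9 + (15.0 − 14)/(16 − 14) × (71.5 − 58.9) = 65.20
On Form T, PR 65.20 falls between score 12 (PR 62.6) and 14 (PR 66.9).
Interpolate: 12 + (65.20 − 62.6)/(66.9 − 62.6) × (14 − 12) = 13.2

13.2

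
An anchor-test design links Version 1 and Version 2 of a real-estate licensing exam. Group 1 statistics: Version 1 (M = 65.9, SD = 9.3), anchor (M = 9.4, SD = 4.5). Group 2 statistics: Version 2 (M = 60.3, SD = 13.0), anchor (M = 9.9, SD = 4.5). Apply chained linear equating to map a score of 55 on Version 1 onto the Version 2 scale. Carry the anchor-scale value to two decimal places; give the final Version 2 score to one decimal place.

43.6

Version 1 → anchor (Group 1): v = (4.5/9.3)(55 − 65.9) + 9.4 = 4.13
anchor → Version 2 (Group 2): y = (13.0/4.5)(4.13 − 9.9) + 60.3 = 43.6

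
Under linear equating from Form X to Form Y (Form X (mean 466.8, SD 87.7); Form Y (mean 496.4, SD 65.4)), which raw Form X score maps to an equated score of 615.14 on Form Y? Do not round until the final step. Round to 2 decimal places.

626.03

Invert y = (SD_Y/SD_X)(x − M_X) + M_Y:
x = (SD_X/SD_Y)(y − M_Y) + M_X = (87.7/65.4)(615.14 − 496.4) + 466.8
x = 1.340979 × 118.740 + 466.8 = 626.03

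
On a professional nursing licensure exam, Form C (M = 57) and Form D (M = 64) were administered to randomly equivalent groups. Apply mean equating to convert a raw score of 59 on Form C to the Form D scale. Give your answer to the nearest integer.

Mean equating: y = x + (M_Y − M_X) = 59 + (64 − 57) = 66

66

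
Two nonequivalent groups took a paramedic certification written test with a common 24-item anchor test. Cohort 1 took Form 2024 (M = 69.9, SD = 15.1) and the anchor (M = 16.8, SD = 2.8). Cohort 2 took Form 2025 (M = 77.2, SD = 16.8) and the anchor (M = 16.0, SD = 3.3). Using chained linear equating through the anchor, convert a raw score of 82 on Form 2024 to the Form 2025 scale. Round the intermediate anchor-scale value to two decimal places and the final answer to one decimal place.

Form 2024 → anchor (Cohort 1): v = (2.8/15.1)(82 − 69.9) + 16.8 = 19.04
anchor → Form 2025 (Cohort 2): y = (16.8/3.3)(19.04 − 16.0) + 77.2 = 92.7

92.7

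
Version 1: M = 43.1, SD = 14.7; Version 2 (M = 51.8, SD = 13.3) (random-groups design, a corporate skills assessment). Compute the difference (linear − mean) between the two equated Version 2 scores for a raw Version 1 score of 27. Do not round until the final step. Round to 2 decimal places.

Mean-equated: 27 + (51.8 − 43.1) = 35.70
Linear-equated: (13.3/14.7)(27 − 43.1) + 51.8 = 37.233
Difference = 37.233 − 35.70 = 1.53

1.53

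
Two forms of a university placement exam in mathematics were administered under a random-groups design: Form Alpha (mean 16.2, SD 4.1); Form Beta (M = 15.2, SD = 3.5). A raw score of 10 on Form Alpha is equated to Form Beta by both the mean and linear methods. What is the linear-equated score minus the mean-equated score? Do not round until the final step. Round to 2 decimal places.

Mean-equated: 10 + (15.2 − 16.2) = 9.00
Linear-equated: (3.5/4.1)(10 − 16.2) + 15.2 = 9.907
Difference = 9.907 − 9.00 = 0.91

0.91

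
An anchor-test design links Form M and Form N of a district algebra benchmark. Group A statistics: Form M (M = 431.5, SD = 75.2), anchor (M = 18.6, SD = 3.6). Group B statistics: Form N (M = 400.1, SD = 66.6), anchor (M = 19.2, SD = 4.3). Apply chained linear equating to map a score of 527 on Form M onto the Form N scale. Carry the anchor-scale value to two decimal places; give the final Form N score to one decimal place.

461.6

Form M → anchor (Group A): v = (3.6/75.2)(527 − 431.5) + 18.6 = 23.17
anchor → Form N (Group B): y = (66.6/4.3)(23.17 − 19.2) + 400.1 = 461.6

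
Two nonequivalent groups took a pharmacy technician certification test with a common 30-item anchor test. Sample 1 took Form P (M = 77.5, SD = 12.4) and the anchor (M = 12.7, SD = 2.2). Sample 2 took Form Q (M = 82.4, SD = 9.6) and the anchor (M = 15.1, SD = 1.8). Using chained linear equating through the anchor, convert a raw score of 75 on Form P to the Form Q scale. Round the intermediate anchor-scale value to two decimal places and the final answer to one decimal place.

67.3

Form P → anchor (Sample 1): v = (2.2/12.4)(75 − 77.5) + 12.7 = 12.26
anchor → Form Q (Sample 2): y = (9.6/1.8)(12.26 − 15.1) + 82.4 = 67.3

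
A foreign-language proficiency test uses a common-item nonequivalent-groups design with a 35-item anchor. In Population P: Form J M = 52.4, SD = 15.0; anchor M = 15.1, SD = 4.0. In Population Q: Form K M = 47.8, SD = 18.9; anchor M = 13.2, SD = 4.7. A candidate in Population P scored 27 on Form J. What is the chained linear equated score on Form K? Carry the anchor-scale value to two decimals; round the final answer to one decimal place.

28.2

Form J → anchor (Population P): v = (4.0/15.0)(27 − 52.4) + 15.1 = 8.33
anchor → Form K (Population Q): y = (18.9/4.7)(8.33 − 13.2) + 47.8 = 28.2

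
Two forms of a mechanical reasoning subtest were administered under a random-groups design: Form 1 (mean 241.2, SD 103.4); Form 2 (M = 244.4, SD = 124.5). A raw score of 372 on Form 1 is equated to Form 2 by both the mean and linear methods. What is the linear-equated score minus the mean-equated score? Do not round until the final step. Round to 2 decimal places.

Mean-equated: 372 + (244.4 − 241.2) = 375.20
Linear-equated: (124.5/103.4)(372 − 241.2) + 244.4 = 401.891
Difference = 401.891 − 375.20 = 26.69

26.69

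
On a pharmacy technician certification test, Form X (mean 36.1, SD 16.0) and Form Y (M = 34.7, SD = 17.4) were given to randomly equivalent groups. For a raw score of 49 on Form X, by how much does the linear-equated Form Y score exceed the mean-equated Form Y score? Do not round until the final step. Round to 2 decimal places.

1.13

Mean-equated: 49 + (34.7 − 36.1) = 47.60
Linear-equated: (17.4/16.0)(49 − 36.1) + 34.7 = 48.729
Difference = 48.729 − 47.60 = 1.13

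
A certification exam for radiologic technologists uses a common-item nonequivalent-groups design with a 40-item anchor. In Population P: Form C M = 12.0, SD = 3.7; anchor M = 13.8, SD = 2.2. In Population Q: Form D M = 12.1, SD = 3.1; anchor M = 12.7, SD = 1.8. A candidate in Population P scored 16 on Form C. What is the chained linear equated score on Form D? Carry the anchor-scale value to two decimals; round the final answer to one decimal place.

Form C → anchor (Population P): v = (2.2/3.7)(16 − 12.0) + 13.8 = 16.18
anchor → Form D (Population Q): y = (3.1/1.8)(16.18 − 12.7) + 12.1 = 18.1

18.1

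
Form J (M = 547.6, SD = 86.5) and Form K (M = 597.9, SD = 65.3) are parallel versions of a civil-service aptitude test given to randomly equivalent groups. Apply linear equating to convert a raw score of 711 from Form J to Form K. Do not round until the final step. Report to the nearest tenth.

721.3

Linear equating: y = (SD_Y/SD_X)(x − M_X) + M_Y
y = (65.3/86.5)(711 − 547.6) + 597.9
y = 0.754913 × 163.4 + 597.9 = 123.3528 + 597.9 = 721.3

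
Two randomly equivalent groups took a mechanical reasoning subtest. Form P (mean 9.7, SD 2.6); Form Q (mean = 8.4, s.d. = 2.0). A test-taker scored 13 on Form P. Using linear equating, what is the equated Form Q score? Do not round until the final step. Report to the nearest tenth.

10.9

Linear equating: y = (SD_Y/SD_X)(x − M_X) + M_Y
y = (2.0/2.6)(13 − 9.7) + 8.4
y = 0.769231 × 3.3 + 8.4 = 2.5385 + 8.4 = 10.9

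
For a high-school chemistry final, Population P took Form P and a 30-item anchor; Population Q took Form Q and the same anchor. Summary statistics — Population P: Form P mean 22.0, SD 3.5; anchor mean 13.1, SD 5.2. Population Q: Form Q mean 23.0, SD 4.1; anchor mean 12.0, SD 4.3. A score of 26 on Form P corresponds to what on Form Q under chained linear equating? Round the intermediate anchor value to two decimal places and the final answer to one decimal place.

29.7

Form P → anchor (Population P): v = (5.2/3.5)(26 − 22.0) + 13.1 = 19.04
anchor → Form Q (Population Q): y = (4.1/4.3)(19.04 − 12.0) + 23.0 = 29.7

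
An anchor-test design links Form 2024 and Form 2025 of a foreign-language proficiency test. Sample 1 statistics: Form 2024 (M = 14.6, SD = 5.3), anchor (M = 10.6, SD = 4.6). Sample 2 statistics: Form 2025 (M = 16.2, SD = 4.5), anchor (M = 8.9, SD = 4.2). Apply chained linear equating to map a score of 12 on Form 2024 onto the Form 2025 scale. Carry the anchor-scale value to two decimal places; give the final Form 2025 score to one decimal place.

Form 2024 → anchor (Sample 1): v = (4.6/5.3)(12 − 14.6) + 10.6 = 8.34
anchor → Form 2025 (Sample 2): y = (4.5/4.2)(8.34 − 8.9) + 16.2 = 15.6

15.6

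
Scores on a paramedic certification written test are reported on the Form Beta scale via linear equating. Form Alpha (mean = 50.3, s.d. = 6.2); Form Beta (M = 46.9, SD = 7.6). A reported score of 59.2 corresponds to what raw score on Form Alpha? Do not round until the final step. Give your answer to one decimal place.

60.3

Invert y = (SD_Y/SD_X)(x − M_X) + M_Y:
x = (SD_X/SD_Y)(y − M_Y) + M_X = (6.2/7.6)(59.2 − 46.9) + 50.3
x = 0.815789 × 12.300 + 50.3 = 60.3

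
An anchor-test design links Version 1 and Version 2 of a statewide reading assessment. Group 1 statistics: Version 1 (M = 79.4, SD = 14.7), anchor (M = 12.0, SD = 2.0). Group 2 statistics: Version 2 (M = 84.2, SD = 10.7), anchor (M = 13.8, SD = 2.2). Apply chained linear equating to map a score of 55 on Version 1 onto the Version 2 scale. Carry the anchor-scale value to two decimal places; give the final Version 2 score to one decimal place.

Version 1 → anchor (Group 1): v = (2.0/14.7)(55 − 79.4) + 12.0 = 8.68
anchor → Version 2 (Group 2): y = (10.7/2.2)(8.68 − 13.8) + 84.2 = 59.3

59.3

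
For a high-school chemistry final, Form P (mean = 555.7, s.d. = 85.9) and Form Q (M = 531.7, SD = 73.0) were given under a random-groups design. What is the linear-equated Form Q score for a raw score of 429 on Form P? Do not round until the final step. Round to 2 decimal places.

424.03

Linear equating: y = (SD_Y/SD_X)(x − M_X) + M_Y
y = (73.0/85.9)(429 − 555.7) + 531.7
y = 0.849825 × -126.7 + 531.7 = -107.6729 + 531.7 = 424.03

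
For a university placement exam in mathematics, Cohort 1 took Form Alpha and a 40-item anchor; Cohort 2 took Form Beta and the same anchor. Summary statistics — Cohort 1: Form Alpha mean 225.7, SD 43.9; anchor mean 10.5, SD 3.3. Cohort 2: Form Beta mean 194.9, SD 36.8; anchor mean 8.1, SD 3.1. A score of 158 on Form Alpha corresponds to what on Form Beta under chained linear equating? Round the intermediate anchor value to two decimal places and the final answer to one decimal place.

Form Alpha → anchor (Cohort 1): v = (3.3/43.9)(158 − 225.7) + 10.5 = 5.41
anchor → Form Beta (Cohort 2): y = (36.8/3.1)(5.41 − 8.1) + 194.9 = 163.0

163.0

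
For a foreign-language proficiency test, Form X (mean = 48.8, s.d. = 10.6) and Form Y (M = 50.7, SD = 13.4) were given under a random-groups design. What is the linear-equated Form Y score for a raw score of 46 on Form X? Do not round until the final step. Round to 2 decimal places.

47.16

Linear equating: y = (SD_Y/SD_X)(x − M_X) + M_Y
y = (13.4/10.6)(46 − 48.8) + 50.7
y = 1.264151 × -2.8 + 50.7 = -3.5396 + 50.7 = 47.16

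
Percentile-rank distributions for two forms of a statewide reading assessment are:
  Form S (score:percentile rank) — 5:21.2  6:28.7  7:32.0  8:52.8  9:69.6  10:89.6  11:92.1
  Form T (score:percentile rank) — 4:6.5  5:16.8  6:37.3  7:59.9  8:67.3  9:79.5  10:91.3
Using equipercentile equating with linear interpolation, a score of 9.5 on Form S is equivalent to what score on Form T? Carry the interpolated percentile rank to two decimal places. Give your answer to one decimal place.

PR of 9.5 on Form S: 69.6 + (9.5 − 9)/(10 − 9) × (89.6 − 69.6) = 79.60
On Form T, PR 79.60 falls between score 9 (PR 79.5) and 10 (PR 91.3).
Interpolate: 9 + (79.60 − 79.5)/(91.3 − 79.5) × (10 − 9) = 9.0

9.0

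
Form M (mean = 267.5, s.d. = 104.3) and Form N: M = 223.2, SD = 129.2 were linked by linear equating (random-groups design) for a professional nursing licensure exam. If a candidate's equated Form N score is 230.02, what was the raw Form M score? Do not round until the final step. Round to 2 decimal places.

Invert y = (SD_Y/SD_X)(x − M_X) + M_Y:
x = (SD_X/SD_Y)(y − M_Y) + M_X = (104.3/129.2)(230.02 − 223.2) + 267.5
x = 0.807276 × 6.820 + 267.5 = 273.01

273.01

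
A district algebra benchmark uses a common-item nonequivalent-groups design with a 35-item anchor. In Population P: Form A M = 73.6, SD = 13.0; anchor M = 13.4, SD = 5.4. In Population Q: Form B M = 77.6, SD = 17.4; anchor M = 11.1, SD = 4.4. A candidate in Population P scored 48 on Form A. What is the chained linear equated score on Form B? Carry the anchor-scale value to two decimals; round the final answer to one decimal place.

Form A → anchor (Population P): v = (5.4/13.0)(48 − 73.6) + 13.4 = 2.77
anchor → Form B (Population Q): y = (17.4/4.4)(2.77 − 11.1) + 77.6 = 44.7

44.7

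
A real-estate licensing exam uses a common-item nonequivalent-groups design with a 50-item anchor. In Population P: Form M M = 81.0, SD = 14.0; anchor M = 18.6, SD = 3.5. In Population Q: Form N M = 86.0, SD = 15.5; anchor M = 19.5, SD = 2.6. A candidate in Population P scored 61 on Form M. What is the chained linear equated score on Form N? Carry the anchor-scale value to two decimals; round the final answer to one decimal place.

50.8

Form M → anchor (Population P): v = (3.5/14.0)(61 − 81.0) + 18.6 = 13.60
anchor → Form N (Population Q): y = (15.5/2.6)(13.60 − 19.5) + 86.0 = 50.8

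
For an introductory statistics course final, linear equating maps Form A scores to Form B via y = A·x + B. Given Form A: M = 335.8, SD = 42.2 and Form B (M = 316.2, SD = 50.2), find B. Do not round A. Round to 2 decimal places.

-83.26

A = SD_Y / SD_X = 50.2 / 42.2 = 1.189573
B = M_Y − A·M_X = 316.2 − 1.189573 × 335.8 = -83.26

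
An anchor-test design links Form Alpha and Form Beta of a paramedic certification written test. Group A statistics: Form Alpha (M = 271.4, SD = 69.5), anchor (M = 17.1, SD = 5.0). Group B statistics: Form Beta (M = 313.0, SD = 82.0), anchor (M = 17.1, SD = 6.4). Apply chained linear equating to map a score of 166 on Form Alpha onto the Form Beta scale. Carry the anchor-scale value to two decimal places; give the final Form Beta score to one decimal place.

215.9

Form Alpha → anchor (Group A): v = (5.0/69.5)(166 − 271.4) + 17.1 = 9.52
anchor → Form Beta (Group B): y = (82.0/6.4)(9.52 − 17.1) + 313.0 = 215.9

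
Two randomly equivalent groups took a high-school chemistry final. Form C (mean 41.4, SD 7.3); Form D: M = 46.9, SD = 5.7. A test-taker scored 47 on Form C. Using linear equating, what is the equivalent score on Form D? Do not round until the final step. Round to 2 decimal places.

51.27

Linear equating: y = (SD_Y/SD_X)(x − M_X) + M_Y
y = (5.7/7.3)(47 − 41.4) + 46.9
y = 0.780822 × 5.6 + 46.9 = 4.3726 + 46.9 = 51.27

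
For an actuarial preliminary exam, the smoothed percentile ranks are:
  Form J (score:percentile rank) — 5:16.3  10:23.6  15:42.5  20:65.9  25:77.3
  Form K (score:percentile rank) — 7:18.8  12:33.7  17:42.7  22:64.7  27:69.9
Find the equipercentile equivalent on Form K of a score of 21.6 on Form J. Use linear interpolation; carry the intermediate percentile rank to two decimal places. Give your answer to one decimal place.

26.7

PR of 21.6 on Form J: 65.9 + (21.6 − 20)/(25 − 20) × (77.3 − 65.9) = 69.55
On Form K, PR 69.55 falls between score 22 (PR 64.7) and 27 (PR 69.9).
Interpolate: 22 + (69.55 − 64.7)/(69.9 − 64.7) × (27 − 22) = 26.7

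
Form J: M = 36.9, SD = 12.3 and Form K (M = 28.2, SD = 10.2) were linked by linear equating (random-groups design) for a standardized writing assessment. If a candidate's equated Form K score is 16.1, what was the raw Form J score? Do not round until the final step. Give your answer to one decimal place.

22.3

Invert y = (SD_Y/SD_X)(x − M_X) + M_Y:
x = (SD_X/SD_Y)(y − M_Y) + M_X = (12.3/10.2)(16.1 − 28.2) + 36.9
x = 1.205882 × -12.100 + 36.9 = 22.3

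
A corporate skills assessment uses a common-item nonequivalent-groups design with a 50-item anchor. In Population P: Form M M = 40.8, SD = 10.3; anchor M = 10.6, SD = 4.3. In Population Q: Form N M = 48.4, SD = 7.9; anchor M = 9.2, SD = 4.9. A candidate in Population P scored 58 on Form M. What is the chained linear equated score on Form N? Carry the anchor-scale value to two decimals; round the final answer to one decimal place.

Form M → anchor (Population P): v = (4.3/10.3)(58 − 40.8) + 10.6 = 17.78
anchor → Form N (Population Q): y = (7.9/4.9)(17.78 − 9.2) + 48.4 = 62.2

62.2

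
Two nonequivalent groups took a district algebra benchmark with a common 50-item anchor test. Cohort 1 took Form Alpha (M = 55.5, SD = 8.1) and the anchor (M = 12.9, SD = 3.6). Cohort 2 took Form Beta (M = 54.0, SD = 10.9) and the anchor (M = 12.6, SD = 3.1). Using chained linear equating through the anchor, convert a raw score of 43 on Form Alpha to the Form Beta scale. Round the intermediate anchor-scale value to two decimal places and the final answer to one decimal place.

35.5

Form Alpha → anchor (Cohort 1): v = (3.6/8.1)(43 − 55.5) + 12.9 = 7.34
anchor → Form Beta (Cohort 2): y = (10.9/3.1)(7.34 − 12.6) + 54.0 = 35.5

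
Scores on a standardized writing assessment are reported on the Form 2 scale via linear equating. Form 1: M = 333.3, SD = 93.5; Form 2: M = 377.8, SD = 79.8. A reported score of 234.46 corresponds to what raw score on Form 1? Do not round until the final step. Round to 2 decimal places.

Invert y = (SD_Y/SD_X)(x − M_X) + M_Y:
x = (SD_X/SD_Y)(y − M_Y) + M_X = (93.5/79.8)(234.46 − 377.8) + 333.3
x = 1.171679 × -143.340 + 333.3 = 165.35

165.35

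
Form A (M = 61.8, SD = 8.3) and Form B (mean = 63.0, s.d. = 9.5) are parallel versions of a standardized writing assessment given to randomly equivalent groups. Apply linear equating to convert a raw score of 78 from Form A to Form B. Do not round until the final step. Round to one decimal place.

81.5

Linear equating: y = (SD_Y/SD_X)(x − M_X) + M_Y
y = (9.5/8.3)(78 − 61.8) + 63.0
y = 1.144578 × 16.2 + 63.0 = 18.5422 + 63.0 = 81.5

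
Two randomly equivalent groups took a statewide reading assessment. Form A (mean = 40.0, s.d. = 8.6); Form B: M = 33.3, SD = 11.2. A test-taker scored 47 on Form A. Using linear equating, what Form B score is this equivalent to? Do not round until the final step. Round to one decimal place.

42.4

Linear equating: y = (SD_Y/SD_X)(x − M_X) + M_Y
y = (11.2/8.6)(47 − 40.0) + 33.3
y = 1.302326 × 7.0 + 33.3 = 9.1163 + 33.3 = 42.4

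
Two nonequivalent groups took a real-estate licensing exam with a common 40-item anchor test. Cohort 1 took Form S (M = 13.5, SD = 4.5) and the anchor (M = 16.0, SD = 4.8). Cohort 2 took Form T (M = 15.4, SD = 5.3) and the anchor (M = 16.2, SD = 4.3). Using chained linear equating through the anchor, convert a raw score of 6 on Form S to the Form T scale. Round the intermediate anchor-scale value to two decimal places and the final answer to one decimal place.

5.3

Form S → anchor (Cohort 1): v = (4.8/4.5)(6 − 13.5) + 16.0 = 8.00
anchor → Form T (Cohort 2): y = (5.3/4.3)(8.00 − 16.2) + 15.4 = 5.3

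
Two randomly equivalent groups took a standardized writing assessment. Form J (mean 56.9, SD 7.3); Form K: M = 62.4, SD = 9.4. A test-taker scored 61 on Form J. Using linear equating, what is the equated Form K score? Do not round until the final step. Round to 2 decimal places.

Linear equating: y = (SD_Y/SD_X)(x − M_X) + M_Y
y = (9.4/7.3)(61 − 56.9) + 62.4
y = 1.287671 × 4.1 + 62.4 = 5.2795 + 62.4 = 67.68

67.68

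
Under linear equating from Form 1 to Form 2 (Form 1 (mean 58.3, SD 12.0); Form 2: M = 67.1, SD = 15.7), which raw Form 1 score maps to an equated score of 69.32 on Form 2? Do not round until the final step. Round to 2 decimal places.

60.00

Invert y = (SD_Y/SD_X)(x − M_X) + M_Y:
x = (SD_X/SD_Y)(y − M_Y) + M_X = (12.0/15.7)(69.32 − 67.1) + 58.3
x = 0.764331 × 2.220 + 58.3 = 60.00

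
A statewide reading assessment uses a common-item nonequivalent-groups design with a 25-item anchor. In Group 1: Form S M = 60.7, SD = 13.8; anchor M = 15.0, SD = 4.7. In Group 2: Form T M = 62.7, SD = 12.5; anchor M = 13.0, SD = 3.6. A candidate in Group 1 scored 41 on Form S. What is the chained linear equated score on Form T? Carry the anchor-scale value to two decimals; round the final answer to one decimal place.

Form S → anchor (Group 1): v = (4.7/13.8)(41 − 60.7) + 15.0 = 8.29
anchor → Form T (Group 2): y = (12.5/3.6)(8.29 − 13.0) + 62.7 = 46.3

46.3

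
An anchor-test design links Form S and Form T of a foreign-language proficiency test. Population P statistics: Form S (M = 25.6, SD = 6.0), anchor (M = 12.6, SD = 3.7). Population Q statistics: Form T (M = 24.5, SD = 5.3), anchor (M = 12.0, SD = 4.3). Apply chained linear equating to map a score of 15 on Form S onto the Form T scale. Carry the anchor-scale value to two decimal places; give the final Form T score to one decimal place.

Form S → anchor (Population P): v = (3.7/6.0)(15 − 25.6) + 12.6 = 6.06
anchor → Form T (Population Q): y = (5.3/4.3)(6.06 − 12.0) + 24.5 = 17.2

17.2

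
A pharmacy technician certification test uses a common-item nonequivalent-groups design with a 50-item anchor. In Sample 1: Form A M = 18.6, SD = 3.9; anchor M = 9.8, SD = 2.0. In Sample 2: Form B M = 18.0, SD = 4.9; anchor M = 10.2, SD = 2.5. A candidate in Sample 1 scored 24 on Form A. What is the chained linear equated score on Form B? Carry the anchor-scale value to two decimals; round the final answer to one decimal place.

22.6

Form A → anchor (Sample 1): v = (2.0/3.9)(24 − 18.6) + 9.8 = 12.57
anchor → Form B (Sample 2): y = (4.9/2.5)(12.57 − 10.2) + 18.0 = 22.6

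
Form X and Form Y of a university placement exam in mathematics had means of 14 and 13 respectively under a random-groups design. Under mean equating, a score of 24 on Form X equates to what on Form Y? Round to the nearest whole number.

Mean equating: y = x + (M_Y − M_X) = 24 + (13 − 14) = 23

23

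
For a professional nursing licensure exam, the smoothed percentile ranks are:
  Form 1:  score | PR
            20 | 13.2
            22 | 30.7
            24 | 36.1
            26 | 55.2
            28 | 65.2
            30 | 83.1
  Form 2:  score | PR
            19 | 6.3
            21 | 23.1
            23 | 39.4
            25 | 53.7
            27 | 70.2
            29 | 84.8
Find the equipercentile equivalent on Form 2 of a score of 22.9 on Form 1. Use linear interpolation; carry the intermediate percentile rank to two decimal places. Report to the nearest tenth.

22.2

PR of 22.9 on Form 1: 30.7 + (22.9 − 22)/(24 − 22) × (36.1 − 30.7) = 33.13
On Form 2, PR 33.13 falls between score 21 (PR 23.1) and 23 (PR 39.4).
Interpolate: 21 + (33.13 − 23.1)/(39.4 − 23.1) × (23 − 21) = 22.2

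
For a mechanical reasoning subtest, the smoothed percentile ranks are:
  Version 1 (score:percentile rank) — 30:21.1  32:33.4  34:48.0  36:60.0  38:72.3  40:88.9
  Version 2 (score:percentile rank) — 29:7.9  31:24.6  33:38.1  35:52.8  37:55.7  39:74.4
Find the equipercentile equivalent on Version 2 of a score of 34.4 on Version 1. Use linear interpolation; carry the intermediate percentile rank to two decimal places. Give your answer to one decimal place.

34.7

PR of 34.4 on Version 1: 48.0 + (34.4 − 34)/(36 − 34) × (60.0 − 48.0) = 50.40
On Version 2, PR 50.40 falls between score 33 (PR 38.1) and 35 (PR 52.8).
Interpolate: 33 + (50.40 − 38.1)/(52.8 − 38.1) × (35 − 33) = 34.7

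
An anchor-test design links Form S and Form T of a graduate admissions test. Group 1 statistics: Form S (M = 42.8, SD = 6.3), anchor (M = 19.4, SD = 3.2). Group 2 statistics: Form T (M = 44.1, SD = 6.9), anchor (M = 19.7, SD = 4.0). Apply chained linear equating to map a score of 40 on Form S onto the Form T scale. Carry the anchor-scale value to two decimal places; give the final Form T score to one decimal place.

41.1

Form S → anchor (Group 1): v = (3.2/6.3)(40 − 42.8) + 19.4 = 17.98
anchor → Form T (Group 2): y = (6.9/4.0)(17.98 − 19.7) + 44.1 = 41.1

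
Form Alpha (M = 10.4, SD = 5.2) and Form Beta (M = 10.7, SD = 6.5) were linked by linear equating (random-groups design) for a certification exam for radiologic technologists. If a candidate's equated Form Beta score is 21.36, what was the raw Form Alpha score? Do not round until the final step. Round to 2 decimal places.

Invert y = (SD_Y/SD_X)(x − M_X) + M_Y:
x = (SD_X/SD_Y)(y − M_Y) + M_X = (5.2/6.5)(21.36 − 10.7) + 10.4
x = 0.800000 × 10.660 + 10.4 = 18.93

18.93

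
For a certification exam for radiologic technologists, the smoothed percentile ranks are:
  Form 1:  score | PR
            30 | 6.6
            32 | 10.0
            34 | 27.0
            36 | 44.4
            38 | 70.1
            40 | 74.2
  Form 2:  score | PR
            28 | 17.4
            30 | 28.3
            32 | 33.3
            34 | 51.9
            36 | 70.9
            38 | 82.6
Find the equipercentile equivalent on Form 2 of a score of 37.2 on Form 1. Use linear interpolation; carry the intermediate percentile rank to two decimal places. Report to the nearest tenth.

PR of 37.2 on Form 1: 44.4 + (37.2 − 36)/(38 − 36) × (70.1 − 44.4) = 59.82
On Form 2, PR 59.82 falls between score 34 (PR 51.9) and 36 (PR 70.9).
Interpolate: 34 + (59.82 − 51.9)/(70.9 − 51.9) × (36 − 34) = 34.8

34.8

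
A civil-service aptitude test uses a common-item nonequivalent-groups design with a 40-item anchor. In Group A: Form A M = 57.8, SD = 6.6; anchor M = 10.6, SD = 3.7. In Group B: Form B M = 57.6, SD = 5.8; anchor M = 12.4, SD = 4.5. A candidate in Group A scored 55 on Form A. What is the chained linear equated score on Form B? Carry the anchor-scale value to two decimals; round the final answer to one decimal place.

53.3

Form A → anchor (Group A): v = (3.7/6.6)(55 − 57.8) + 10.6 = 9.03
anchor → Form B (Group B): y = (5.8/4.5)(9.03 − 12.4) + 57.6 = 53.3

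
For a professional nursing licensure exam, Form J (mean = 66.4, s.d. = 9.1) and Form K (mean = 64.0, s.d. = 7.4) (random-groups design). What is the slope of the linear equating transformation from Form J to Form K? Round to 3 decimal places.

A = SD_Y / SD_X = 7.4 / 9.1 = 0.813

0.813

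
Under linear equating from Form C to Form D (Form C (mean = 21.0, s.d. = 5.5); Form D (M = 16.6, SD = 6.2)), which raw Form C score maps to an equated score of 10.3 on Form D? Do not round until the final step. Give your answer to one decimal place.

Invert y = (SD_Y/SD_X)(x − M_X) + M_Y:
x = (SD_X/SD_Y)(y − M_Y) + M_X = (5.5/6.2)(10.3 − 16.6) + 21.0
x = 0.887097 × -6.300 + 21.0 = 15.4

15.4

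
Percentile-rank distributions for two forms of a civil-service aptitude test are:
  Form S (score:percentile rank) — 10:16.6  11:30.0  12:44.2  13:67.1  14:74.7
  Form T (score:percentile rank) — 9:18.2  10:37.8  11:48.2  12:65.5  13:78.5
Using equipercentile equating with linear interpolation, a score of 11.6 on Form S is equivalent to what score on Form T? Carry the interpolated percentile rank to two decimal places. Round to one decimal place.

10.1

PR of 11.6 on Form S: 30.0 + (11.6 − 11)/(12 − 11) × (44.2 − 30.0) = 38.52
On Form T, PR 38.52 falls between score 10 (PR 37.8) and 11 (PR 48.2).
Interpolate: 10 + (38.52 − 37.8)/(48.2 − 37.8) × (11 − 10) = 10.1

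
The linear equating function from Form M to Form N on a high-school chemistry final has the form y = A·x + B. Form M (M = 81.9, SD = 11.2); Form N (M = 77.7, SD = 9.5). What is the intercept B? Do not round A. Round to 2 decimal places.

A = SD_Y / SD_X = 9.5 / 11.2 = 0.848214
B = M_Y − A·M_X = 77.7 − 0.848214 × 81.9 = 8.23

8.23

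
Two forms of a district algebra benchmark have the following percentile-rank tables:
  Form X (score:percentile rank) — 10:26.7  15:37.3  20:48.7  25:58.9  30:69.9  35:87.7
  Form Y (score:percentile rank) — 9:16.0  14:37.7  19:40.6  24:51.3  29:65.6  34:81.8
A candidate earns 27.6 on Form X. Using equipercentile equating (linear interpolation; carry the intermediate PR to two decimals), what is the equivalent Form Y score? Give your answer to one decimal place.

28.7

PR of 27.6 on Form X: 58.9 + (27.6 − 25)/(30 − 25) × (69.9 − 58.9) = 64.62
On Form Y, PR 64.62 falls between score 24 (PR 51.3) and 29 (PR 65.6).
Interpolate: 24 + (64.62 − 51.3)/(65.6 − 51.3) × (29 − 24) = 28.7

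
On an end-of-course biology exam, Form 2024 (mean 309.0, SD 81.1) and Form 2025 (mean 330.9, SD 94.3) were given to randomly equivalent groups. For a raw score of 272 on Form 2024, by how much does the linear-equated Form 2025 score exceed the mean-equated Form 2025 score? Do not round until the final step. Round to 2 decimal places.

Mean-equated: 272 + (330.9 − 309.0) = 293.90
Linear-equated: (94.3/81.1)(272 − 309.0) + 330.9 = 287.878
Difference = 287.878 − 293.90 = -6.02

-6.02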